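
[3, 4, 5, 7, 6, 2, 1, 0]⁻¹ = [7, 6, 5, 0, 1, 2, 4, 3]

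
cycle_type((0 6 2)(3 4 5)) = 3^2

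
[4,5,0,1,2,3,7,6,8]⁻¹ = [2,3,4,5,0,1,7,6,8]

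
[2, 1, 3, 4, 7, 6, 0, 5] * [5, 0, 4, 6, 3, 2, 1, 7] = [4, 0, 6, 3, 7, 1, 5, 2]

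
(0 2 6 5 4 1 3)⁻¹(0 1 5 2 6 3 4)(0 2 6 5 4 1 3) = (0 1 2 3 4 6 5)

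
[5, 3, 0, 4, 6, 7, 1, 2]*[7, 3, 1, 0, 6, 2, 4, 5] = [2, 0, 7, 6, 4, 5, 3, 1]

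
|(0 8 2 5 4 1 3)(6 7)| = 14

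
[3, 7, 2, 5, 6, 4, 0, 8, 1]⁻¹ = [6, 8, 2, 0, 5, 3, 4, 1, 7]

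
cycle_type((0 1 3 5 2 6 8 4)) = 8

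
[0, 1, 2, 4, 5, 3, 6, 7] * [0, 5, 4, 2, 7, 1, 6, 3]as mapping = [0→0, 1→5, 2→4, 3→7, 4→1, 5→2, 6→6, 7→3]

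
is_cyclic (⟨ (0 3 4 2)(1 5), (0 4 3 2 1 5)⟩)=no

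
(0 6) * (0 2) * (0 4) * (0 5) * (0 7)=(0 6 2 4 5 7)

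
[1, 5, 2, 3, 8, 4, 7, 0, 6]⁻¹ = [7, 0, 2, 3, 5, 1, 8, 6, 4]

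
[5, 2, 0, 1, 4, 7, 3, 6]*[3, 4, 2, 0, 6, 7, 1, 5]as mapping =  [0→7, 1→2, 2→3, 3→4, 4→6, 5→5, 6→0, 7→1]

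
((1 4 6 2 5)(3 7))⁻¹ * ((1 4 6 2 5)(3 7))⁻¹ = (1 2 4 5 6)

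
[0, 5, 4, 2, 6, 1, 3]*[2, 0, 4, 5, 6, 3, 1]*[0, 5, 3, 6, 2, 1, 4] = [3, 6, 4, 2, 5, 0, 1]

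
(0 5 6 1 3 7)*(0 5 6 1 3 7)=(0 6 3)(1 7 5)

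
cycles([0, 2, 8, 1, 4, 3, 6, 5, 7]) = (1 2 8 7 5 3)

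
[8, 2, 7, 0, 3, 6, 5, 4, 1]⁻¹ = [3, 8, 1, 4, 7, 6, 5, 2, 0]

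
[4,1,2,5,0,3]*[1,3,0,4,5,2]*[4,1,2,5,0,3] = [3,5,4,2,1,0]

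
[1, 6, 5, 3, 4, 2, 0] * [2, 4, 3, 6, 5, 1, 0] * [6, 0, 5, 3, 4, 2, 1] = [4, 6, 0, 1, 2, 3, 5]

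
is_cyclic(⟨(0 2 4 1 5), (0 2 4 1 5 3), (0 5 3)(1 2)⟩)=no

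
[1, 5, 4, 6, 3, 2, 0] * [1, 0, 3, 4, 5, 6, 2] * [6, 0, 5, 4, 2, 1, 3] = [6, 3, 1, 5, 2, 4, 0]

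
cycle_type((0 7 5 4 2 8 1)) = 7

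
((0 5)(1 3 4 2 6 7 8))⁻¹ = (0 5)(1 8 7 6 2 4 3)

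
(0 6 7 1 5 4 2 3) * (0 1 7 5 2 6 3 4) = (0 3 1 2 4 6 5)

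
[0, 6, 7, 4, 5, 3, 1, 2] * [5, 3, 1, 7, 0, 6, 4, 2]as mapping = [0→5, 1→4, 2→2, 3→0, 4→6, 5→7, 6→3, 7→1]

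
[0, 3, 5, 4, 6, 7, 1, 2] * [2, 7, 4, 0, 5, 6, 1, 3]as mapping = [0→2, 1→0, 2→6, 3→5, 4→1, 5→3, 6→7, 7→4]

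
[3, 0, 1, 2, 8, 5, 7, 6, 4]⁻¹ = [1, 2, 3, 0, 8, 5, 7, 6, 4]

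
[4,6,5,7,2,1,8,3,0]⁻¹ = [8,5,4,7,0,2,1,3,6]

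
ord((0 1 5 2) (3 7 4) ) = 12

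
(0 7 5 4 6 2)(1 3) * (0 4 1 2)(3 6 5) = (0 7 3 2 4 5 1 6)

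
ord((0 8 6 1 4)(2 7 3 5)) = 20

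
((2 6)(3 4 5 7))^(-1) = (2 6)(3 7 5 4)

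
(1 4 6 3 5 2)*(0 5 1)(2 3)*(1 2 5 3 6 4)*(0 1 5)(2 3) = (0 2 1 5 6)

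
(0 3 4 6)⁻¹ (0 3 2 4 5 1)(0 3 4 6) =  (1 3 4 2 6 5)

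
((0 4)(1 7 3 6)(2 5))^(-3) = (0 4)(1 7 3 6)(2 5)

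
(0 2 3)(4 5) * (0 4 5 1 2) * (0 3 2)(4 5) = (0 3 5 4 1)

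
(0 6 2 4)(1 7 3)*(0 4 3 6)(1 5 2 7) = (2 3 5)(6 7)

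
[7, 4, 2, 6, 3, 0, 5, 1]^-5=[1, 3, 2, 5, 6, 7, 0, 4]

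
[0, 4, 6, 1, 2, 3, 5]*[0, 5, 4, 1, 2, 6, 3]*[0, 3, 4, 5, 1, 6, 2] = [0, 4, 5, 6, 1, 3, 2]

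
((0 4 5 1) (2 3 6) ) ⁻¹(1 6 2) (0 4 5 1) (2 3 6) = (0 2 3) 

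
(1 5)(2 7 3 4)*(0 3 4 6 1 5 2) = (0 3 6 1 2 7 4)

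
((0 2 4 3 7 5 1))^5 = (0 5 3 2 1 7 4)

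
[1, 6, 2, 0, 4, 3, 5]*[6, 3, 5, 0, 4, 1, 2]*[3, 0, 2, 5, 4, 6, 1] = [5, 2, 6, 1, 4, 3, 0]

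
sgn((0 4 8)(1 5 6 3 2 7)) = -1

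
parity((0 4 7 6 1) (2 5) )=odd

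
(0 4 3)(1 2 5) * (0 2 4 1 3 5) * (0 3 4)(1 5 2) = (0 5 4 2 3 1)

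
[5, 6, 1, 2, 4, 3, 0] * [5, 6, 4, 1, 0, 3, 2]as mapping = [0→3, 1→2, 2→6, 3→4, 4→0, 5→1, 6→5]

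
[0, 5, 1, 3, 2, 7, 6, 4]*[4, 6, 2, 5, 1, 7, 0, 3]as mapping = [0→4, 1→7, 2→6, 3→5, 4→2, 5→3, 6→0, 7→1]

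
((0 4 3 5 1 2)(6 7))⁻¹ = (0 2 1 5 3 4)(6 7)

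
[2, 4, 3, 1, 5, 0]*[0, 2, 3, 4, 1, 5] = [3, 1, 4, 2, 5, 0]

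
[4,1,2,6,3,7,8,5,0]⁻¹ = [8,1,2,4,0,7,3,5,6]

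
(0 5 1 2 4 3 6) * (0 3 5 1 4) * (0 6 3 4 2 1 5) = (0 5 2 6 4) 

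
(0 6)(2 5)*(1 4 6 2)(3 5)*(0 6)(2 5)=(0 5 1 4)(2 3)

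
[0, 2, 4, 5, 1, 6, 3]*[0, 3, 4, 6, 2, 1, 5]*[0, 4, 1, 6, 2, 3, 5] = [0, 2, 1, 4, 6, 3, 5]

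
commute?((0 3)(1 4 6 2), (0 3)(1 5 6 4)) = no:(0 3)(1 4 6 2)*(0 3)(1 5 6 4) = (2 5 6), (0 3)(1 5 6 4)*(0 3)(1 4 6 2) = (1 5 2)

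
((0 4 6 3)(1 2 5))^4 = (1 2 5)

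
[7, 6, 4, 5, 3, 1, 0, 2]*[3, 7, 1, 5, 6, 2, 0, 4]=[4, 0, 6, 2, 5, 7, 3, 1]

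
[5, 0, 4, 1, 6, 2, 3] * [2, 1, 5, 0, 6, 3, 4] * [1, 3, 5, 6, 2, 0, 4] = [6, 5, 4, 3, 2, 0, 1]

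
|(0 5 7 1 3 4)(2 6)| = 6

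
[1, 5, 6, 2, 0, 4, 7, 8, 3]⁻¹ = [4, 0, 3, 8, 5, 1, 2, 6, 7]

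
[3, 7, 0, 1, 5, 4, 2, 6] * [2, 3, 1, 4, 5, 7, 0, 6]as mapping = [0→4, 1→6, 2→2, 3→3, 4→7, 5→5, 6→1, 7→0]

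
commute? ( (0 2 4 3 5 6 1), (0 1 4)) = no: (0 2 4 3 5 6 1) * (0 1 4) = (0 2)(3 5 6 4), (0 1 4) * (0 2 4 3 5 6 1) = (1 3 5 6)(2 4)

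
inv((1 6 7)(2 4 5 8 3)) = (1 7 6)(2 3 8 5 4)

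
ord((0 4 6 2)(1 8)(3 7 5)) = 12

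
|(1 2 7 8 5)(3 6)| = 10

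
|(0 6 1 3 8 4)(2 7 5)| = 6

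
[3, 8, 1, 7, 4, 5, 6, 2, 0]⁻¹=[8, 2, 7, 0, 4, 5, 6, 3, 1]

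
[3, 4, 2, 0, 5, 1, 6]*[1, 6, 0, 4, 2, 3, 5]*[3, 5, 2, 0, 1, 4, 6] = [1, 2, 3, 5, 0, 6, 4]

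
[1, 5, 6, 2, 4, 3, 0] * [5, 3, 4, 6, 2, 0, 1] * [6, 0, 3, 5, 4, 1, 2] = [5, 6, 0, 4, 3, 2, 1]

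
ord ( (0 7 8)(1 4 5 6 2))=15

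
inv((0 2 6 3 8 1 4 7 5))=(0 5 7 4 1 8 3 6 2)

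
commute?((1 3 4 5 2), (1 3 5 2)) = no:(1 3 4 5 2)*(1 3 5 2) = (1 5)(2 3 4), (1 3 5 2)*(1 3 4 5 2) = (1 4 5)(2 3)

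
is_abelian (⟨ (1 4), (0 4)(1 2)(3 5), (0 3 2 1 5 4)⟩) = no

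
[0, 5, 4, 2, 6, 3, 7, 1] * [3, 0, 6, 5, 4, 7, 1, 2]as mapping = [0→3, 1→7, 2→4, 3→6, 4→1, 5→5, 6→2, 7→0]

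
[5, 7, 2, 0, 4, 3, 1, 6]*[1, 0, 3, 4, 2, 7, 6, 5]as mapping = [0→7, 1→5, 2→3, 3→1, 4→2, 5→4, 6→0, 7→6]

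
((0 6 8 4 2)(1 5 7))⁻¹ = (0 2 4 8 6)(1 7 5)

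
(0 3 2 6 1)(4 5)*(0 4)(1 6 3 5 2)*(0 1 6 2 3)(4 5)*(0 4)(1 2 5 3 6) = (1 3)(2 4 6 5)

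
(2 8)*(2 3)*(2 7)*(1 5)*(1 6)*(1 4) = (1 5 6 4)(2 8 3 7)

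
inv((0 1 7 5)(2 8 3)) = (0 5 7 1)(2 3 8)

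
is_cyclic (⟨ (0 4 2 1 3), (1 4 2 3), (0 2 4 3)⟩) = no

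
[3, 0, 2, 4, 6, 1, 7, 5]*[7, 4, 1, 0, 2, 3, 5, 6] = [0, 7, 1, 2, 5, 4, 6, 3]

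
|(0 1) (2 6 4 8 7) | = 10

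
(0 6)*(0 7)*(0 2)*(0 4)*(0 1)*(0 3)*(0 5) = (0 6 7 2 4 1 3 5)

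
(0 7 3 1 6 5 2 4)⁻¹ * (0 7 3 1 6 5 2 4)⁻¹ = (0 2 6 3)(1 7 4 5)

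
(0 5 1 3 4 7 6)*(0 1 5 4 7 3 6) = (0 4 3 7)(1 6)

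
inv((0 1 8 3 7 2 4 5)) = (0 5 4 2 7 3 8 1)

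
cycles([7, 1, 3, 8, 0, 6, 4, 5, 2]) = (0 7 5 6 4)(2 3 8)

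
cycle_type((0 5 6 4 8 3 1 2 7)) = 9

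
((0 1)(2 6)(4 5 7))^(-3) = (0 1)(2 6)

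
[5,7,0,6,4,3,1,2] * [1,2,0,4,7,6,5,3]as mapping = [0→6,1→3,2→1,3→5,4→7,5→4,6→2,7→0]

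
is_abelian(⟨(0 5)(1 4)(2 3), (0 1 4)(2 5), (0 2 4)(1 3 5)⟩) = no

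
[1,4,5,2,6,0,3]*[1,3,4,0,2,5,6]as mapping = [0→3,1→2,2→5,3→4,4→6,5→1,6→0]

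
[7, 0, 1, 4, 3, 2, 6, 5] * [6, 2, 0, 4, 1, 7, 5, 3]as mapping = [0→3, 1→6, 2→2, 3→1, 4→4, 5→0, 6→5, 7→7]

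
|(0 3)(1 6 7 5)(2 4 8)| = 12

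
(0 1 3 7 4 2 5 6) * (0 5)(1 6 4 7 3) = (0 6 5 4 2)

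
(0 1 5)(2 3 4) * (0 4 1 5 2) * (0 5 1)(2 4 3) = (0 1 4 5 3)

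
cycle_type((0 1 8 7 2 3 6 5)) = 8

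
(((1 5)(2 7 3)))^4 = (2 7 3)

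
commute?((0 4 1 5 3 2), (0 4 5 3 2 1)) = no:(0 4 1 5 3 2)*(0 4 5 3 2 1) = (0 5 2 4)(1 3), (0 4 5 3 2 1)*(0 4 1 5 3 2) = (0 1 4 3)(2 5)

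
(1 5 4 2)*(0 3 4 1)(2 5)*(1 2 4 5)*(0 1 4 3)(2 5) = (1 3 2)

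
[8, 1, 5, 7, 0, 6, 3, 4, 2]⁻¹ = [4, 1, 8, 6, 7, 2, 5, 3, 0]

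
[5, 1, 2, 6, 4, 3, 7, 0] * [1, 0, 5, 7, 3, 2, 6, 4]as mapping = [0→2, 1→0, 2→5, 3→6, 4→3, 5→7, 6→4, 7→1]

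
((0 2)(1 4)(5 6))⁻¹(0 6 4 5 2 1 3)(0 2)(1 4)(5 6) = (0 4 3 2 5 1 6)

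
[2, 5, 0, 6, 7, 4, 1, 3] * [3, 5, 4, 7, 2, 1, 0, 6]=[4, 1, 3, 0, 6, 2, 5, 7]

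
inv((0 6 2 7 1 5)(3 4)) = (0 5 1 7 2 6)(3 4)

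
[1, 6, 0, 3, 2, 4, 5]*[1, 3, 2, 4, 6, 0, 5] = [3, 5, 1, 4, 2, 6, 0]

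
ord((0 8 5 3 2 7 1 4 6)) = 9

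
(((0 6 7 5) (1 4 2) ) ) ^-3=(0 6 7 5) 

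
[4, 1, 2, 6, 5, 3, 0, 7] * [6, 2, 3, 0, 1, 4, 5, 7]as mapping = [0→1, 1→2, 2→3, 3→5, 4→4, 5→0, 6→6, 7→7]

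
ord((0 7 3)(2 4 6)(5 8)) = 6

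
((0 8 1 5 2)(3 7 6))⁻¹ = (0 2 5 1 8)(3 6 7)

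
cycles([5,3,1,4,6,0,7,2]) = (0 5)(1 3 4 6 7 2)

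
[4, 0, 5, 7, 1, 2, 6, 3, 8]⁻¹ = [1, 4, 5, 7, 0, 2, 6, 3, 8]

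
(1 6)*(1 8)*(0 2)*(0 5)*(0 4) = (0 2 5 4)(1 6 8)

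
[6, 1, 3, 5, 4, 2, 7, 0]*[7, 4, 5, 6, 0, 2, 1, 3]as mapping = [0→1, 1→4, 2→6, 3→2, 4→0, 5→5, 6→3, 7→7]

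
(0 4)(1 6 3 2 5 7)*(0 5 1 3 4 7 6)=(0 7 3 2 1)(4 5 6)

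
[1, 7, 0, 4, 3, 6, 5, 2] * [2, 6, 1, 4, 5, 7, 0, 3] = [6, 3, 2, 5, 4, 0, 7, 1]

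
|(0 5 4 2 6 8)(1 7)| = 6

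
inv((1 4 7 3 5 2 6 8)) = (1 8 6 2 5 3 7 4)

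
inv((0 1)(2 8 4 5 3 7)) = (0 1)(2 7 3 5 4 8)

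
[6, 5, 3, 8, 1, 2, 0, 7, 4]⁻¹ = [6, 4, 5, 2, 8, 1, 0, 7, 3]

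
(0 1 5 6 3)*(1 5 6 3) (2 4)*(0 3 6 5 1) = (0 1 5 6) (2 4) 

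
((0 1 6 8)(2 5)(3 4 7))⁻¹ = (0 8 6 1)(2 5)(3 7 4)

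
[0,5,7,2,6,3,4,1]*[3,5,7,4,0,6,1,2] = [3,6,2,7,1,4,0,5]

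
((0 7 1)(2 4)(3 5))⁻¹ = (0 1 7)(2 4)(3 5)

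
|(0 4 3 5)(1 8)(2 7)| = 4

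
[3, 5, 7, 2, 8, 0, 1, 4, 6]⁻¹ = [5, 6, 3, 0, 7, 1, 8, 2, 4]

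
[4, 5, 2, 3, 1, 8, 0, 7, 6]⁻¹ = [6, 4, 2, 3, 0, 1, 8, 7, 5]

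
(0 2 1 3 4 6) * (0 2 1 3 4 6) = (0 1 4)(2 3 6)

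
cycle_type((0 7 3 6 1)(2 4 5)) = 3.5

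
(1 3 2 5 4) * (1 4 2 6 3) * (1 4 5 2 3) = (1 4 5 3 6)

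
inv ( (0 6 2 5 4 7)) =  (0 7 4 5 2 6)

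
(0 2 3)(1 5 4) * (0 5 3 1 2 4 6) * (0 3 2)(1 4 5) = (0 5 6 3 1 2 4)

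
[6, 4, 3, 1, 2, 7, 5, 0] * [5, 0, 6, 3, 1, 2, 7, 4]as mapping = [0→7, 1→1, 2→3, 3→0, 4→6, 5→4, 6→2, 7→5]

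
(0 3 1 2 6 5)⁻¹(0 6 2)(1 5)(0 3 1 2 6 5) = (0 2)(3 5 6)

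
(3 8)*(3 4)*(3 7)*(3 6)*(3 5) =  (3 8 4 7 6 5)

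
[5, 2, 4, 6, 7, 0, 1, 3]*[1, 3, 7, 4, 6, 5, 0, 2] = [5, 7, 6, 0, 2, 1, 3, 4]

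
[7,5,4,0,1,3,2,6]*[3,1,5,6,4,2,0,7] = [7,2,4,3,1,6,5,0]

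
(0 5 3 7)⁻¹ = (0 7 3 5)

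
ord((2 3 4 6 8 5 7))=7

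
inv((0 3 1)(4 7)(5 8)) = (0 1 3)(4 7)(5 8)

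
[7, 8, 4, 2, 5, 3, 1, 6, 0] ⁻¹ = [8, 6, 3, 5, 2, 4, 7, 0, 1] 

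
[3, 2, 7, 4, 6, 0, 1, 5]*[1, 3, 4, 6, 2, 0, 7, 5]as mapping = [0→6, 1→4, 2→5, 3→2, 4→7, 5→1, 6→3, 7→0]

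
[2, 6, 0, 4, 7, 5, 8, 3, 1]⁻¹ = [2, 8, 0, 7, 3, 5, 1, 4, 6]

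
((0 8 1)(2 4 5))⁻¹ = (0 1 8)(2 5 4)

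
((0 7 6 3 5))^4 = (0 5 3 6 7)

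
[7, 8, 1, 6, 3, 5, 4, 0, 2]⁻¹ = [7, 2, 8, 4, 6, 5, 3, 0, 1]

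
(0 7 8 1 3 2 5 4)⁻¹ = (0 4 5 2 3 1 8 7)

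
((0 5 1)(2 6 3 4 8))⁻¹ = (0 1 5)(2 8 4 3 6)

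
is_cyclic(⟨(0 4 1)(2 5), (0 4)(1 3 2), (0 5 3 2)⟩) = no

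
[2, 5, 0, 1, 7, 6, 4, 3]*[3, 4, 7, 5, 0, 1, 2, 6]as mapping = [0→7, 1→1, 2→3, 3→4, 4→6, 5→2, 6→0, 7→5]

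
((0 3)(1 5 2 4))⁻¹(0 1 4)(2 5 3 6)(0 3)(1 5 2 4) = (0 6 4 2)(1 3 5)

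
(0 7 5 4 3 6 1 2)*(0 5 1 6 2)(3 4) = (0 7 1)(2 5 3)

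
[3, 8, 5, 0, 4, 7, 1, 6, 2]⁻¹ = [3, 6, 8, 0, 4, 2, 7, 5, 1]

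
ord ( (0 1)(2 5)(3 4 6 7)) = 4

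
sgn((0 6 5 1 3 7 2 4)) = -1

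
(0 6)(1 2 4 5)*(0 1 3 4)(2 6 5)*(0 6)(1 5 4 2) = (0 4 1)(2 6 5 3)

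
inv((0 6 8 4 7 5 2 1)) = (0 1 2 5 7 4 8 6)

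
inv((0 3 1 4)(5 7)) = (0 4 1 3)(5 7)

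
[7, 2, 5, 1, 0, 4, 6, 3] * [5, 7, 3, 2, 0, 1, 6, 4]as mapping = [0→4, 1→3, 2→1, 3→7, 4→5, 5→0, 6→6, 7→2]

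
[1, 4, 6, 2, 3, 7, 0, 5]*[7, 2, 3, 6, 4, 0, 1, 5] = [2, 4, 1, 3, 6, 5, 7, 0]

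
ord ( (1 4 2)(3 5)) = 6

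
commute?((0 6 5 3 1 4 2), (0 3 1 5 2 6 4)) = no:(0 6 5 3 1 4 2) * (0 3 1 5 2 6 4) = (0 4 6 2 3 5 1), (0 3 1 5 2 6 4) * (0 6 5 3 1 4 2) = (0 1 3 4 6 2 5)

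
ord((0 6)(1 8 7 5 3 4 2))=14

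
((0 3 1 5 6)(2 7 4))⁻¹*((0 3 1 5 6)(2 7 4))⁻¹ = (0 5 3 6 1)(2 7 4)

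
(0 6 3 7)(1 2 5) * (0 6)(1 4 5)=(1 2)(3 7 6)(4 5)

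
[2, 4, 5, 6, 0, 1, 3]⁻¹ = [4, 5, 0, 6, 1, 2, 3]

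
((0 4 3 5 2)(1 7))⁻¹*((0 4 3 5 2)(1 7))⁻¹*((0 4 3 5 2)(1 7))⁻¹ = (0 3 2 4 5)(1 7)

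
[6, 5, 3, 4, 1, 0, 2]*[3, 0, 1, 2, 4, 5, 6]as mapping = [0→6, 1→5, 2→2, 3→4, 4→0, 5→3, 6→1]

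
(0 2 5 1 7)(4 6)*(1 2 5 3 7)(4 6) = (0 5 2 3 7)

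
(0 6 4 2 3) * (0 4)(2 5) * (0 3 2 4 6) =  (3 6)(4 5)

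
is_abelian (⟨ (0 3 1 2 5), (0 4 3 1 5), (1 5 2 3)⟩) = no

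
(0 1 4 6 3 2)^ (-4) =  (0 4 3)(1 6 2)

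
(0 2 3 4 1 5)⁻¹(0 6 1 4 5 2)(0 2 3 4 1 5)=(0 3 2 6 5 1)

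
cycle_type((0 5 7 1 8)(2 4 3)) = 3.5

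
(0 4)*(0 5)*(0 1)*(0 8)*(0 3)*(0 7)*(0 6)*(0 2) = (0 4 5 1 8 3 7 6 2)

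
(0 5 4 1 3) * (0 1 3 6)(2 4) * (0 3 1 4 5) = (1 6 3 4)(2 5)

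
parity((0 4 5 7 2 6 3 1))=odd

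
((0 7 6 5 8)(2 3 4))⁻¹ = (0 8 5 6 7)(2 4 3)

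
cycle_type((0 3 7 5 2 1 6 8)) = 8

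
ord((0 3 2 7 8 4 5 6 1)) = 9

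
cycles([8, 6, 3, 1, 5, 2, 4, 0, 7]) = (0 8 7)(1 6 4 5 2 3)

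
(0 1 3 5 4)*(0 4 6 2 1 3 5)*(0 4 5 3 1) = (0 1 3 4 5 6 2)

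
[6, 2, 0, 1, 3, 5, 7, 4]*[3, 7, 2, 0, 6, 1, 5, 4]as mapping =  [0→5, 1→2, 2→3, 3→7, 4→0, 5→1, 6→4, 7→6]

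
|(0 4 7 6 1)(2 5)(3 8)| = 10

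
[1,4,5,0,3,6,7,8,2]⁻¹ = [3,0,8,4,1,2,5,6,7]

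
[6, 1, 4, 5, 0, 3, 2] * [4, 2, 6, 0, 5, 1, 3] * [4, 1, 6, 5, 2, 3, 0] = [5, 6, 3, 1, 2, 4, 0]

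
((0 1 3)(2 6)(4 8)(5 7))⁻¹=(0 3 1)(2 6)(4 8)(5 7)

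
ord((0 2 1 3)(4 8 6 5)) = 4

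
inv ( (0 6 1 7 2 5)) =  (0 5 2 7 1 6)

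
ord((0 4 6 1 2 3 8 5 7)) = 9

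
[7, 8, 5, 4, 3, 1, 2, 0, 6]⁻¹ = [7, 5, 6, 4, 3, 2, 8, 0, 1]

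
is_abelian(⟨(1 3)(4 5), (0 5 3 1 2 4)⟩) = no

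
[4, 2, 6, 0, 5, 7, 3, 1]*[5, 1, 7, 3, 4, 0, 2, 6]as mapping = [0→4, 1→7, 2→2, 3→5, 4→0, 5→6, 6→3, 7→1]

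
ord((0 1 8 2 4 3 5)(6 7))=14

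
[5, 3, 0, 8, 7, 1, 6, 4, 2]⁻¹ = [2, 5, 8, 1, 7, 0, 6, 4, 3]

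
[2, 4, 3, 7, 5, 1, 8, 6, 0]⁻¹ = [8, 5, 0, 2, 1, 4, 7, 3, 6]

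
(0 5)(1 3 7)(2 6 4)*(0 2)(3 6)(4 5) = (0 4)(1 6 5 2 3 7)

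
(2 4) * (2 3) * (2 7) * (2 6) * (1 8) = (1 8)(2 4 3 7 6)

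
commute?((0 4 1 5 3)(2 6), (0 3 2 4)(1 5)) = no:(0 4 1 5 3)(2 6)*(0 3 2 4)(1 5) = (2 6 4 5), (0 3 2 4)(1 5)*(0 4 1 5 3)(2 6) = (1 3 6 2)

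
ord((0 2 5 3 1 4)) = 6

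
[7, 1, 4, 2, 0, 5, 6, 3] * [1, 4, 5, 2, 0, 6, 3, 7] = [7, 4, 0, 5, 1, 6, 3, 2]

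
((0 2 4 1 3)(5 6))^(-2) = (0 1 2 3 4)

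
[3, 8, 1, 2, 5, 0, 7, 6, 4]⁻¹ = [5, 2, 3, 0, 8, 4, 7, 6, 1]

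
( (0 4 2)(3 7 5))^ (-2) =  (0 4 2)(3 7 5)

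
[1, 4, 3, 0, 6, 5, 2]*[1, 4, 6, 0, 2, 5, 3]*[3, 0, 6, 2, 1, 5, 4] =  [1, 6, 3, 0, 2, 5, 4]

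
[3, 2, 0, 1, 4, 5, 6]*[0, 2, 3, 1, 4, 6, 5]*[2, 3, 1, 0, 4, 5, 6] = [3, 0, 2, 1, 4, 6, 5]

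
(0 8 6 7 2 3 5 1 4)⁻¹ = (0 4 1 5 3 2 7 6 8)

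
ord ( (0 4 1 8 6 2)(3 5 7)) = 6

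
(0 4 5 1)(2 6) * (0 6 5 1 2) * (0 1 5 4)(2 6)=(1 2 4 5 6)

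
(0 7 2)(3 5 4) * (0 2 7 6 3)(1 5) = (0 6 3 1 5 4)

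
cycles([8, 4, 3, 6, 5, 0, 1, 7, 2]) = (0 8 2 3 6 1 4 5)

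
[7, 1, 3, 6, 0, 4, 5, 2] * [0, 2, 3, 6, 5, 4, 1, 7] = [7, 2, 6, 1, 0, 5, 4, 3]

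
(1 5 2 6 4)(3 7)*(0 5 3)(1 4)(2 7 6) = (0 5 7)(1 3 6)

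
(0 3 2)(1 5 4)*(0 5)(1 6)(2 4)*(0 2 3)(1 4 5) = (1 2)(3 5)(4 6)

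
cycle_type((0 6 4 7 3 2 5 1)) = 8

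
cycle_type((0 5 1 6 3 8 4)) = 7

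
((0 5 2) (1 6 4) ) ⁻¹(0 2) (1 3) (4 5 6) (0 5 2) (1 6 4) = (0 5) (1 2 4) (3 6) 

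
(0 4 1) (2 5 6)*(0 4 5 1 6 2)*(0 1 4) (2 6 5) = (0 2 4 5 6 1) 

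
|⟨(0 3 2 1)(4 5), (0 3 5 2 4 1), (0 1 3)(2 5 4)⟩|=720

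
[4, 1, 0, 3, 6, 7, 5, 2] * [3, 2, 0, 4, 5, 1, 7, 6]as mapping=[0→5, 1→2, 2→3, 3→4, 4→7, 5→6, 6→1, 7→0]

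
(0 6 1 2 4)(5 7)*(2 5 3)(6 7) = (0 7 3 2 4)(1 5 6)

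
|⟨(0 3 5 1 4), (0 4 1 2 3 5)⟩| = 720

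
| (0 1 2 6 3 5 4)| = 7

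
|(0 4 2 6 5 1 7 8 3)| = 9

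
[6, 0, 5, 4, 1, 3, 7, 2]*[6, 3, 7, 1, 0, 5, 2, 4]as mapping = [0→2, 1→6, 2→5, 3→0, 4→3, 5→1, 6→4, 7→7]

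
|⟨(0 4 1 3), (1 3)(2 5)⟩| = 48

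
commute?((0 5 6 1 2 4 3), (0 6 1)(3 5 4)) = no:(0 5 6 1 2 4 3) * (0 6 1)(3 5 4) = (0 4 5 1 2 3 6), (0 6 1)(3 5 4) * (0 5 6 1 2 4 3) = (0 1 5 3 6 2 4)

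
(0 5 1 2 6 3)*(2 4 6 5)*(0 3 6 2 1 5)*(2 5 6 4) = (0 1 2)(4 5 6)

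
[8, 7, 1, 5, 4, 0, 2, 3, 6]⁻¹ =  [5, 2, 6, 7, 4, 3, 8, 1, 0]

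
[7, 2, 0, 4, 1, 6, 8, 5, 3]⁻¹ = [2, 4, 1, 8, 3, 7, 5, 0, 6]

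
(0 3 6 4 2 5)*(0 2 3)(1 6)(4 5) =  (1 6 5 2 4 3)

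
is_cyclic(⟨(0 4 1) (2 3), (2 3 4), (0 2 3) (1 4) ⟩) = no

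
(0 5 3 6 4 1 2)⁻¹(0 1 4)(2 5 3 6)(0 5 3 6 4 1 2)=(0 3 6 4)(1 5 2)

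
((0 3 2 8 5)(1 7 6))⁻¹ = (0 5 8 2 3)(1 6 7)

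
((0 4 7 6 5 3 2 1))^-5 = (0 6 2 4 5 1 7 3)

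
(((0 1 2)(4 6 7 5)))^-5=(0 1 2)(4 5 7 6)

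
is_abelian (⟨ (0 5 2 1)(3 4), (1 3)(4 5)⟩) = no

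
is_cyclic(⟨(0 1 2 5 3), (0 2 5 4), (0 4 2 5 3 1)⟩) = no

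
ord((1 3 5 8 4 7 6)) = 7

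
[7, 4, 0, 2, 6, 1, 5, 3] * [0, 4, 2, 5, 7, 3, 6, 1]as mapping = [0→1, 1→7, 2→0, 3→2, 4→6, 5→4, 6→3, 7→5]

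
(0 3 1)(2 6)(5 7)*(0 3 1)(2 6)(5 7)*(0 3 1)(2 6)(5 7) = (2 6)(5 7)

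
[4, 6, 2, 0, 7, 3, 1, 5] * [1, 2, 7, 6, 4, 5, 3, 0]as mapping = [0→4, 1→3, 2→7, 3→1, 4→0, 5→6, 6→2, 7→5]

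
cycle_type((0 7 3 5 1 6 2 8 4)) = 9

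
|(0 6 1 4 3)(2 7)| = 10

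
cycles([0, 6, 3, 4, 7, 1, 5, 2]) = (1 6 5)(2 3 4 7)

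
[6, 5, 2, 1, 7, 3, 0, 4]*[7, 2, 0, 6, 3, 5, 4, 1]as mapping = [0→4, 1→5, 2→0, 3→2, 4→1, 5→6, 6→7, 7→3]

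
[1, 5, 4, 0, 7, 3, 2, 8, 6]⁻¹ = [3, 0, 6, 5, 2, 1, 8, 4, 7]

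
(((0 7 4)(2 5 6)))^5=(0 4 7)(2 6 5)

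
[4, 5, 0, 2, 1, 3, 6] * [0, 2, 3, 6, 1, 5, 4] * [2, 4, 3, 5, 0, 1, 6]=[4, 1, 2, 5, 3, 6, 0]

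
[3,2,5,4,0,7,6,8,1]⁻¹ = [4,8,1,0,3,2,6,5,7]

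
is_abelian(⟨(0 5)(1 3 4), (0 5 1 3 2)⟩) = no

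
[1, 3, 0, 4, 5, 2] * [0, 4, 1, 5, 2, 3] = [4, 5, 0, 2, 3, 1]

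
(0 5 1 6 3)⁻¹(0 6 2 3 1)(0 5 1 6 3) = (0 6 5 3 2)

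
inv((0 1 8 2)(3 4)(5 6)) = (0 2 8 1)(3 4)(5 6)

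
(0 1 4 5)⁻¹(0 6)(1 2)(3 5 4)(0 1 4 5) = (0 5 3)(1 6)(2 4)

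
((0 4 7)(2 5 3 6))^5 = (0 7 4)(2 5 3 6)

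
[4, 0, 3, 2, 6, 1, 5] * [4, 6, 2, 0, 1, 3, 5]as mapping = [0→1, 1→4, 2→0, 3→2, 4→5, 5→6, 6→3]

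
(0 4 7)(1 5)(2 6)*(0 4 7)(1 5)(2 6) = (0 7 4)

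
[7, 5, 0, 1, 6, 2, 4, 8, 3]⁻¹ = [2, 3, 5, 8, 6, 1, 4, 0, 7]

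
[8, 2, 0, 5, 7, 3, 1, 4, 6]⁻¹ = [2, 6, 1, 5, 7, 3, 8, 4, 0]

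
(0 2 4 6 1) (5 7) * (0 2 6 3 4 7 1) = (0 6) (1 2 7 5) (3 4) 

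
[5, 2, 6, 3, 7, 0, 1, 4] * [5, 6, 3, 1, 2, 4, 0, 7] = [4, 3, 0, 1, 7, 5, 6, 2] 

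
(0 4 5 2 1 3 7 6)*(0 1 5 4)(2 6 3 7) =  (1 7 3 2 5 6)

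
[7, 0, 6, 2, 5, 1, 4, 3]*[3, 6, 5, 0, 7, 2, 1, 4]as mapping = [0→4, 1→3, 2→1, 3→5, 4→2, 5→6, 6→7, 7→0]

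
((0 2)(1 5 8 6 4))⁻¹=(0 2)(1 4 6 8 5)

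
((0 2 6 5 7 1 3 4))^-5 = (0 5 3 2 7 4 6 1)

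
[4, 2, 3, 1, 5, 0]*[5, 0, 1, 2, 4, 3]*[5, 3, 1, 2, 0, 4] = [0, 3, 1, 5, 2, 4]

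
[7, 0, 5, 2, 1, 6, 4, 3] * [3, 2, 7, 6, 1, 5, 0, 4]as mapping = [0→4, 1→3, 2→5, 3→7, 4→2, 5→0, 6→1, 7→6]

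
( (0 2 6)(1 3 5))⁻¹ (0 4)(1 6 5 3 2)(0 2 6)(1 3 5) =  (0 1 5 6 3)(2 4)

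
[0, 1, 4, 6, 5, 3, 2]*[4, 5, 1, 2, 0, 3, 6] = [4, 5, 0, 6, 3, 2, 1]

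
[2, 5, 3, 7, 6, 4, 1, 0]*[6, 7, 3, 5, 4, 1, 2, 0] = [3, 1, 5, 0, 2, 4, 7, 6]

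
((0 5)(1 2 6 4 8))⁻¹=(0 5)(1 8 4 6 2)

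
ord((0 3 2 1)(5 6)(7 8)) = 4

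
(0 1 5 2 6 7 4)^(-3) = (0 6 1 7 5 4 2)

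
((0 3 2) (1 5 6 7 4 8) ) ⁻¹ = (0 2 3) (1 8 4 7 6 5) 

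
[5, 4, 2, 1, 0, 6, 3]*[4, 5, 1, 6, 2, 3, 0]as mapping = [0→3, 1→2, 2→1, 3→5, 4→4, 5→0, 6→6]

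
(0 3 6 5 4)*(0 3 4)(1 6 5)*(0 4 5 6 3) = (0 5 4)(1 3 6)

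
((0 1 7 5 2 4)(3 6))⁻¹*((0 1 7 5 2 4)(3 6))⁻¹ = (0 2 7)(1 4 5)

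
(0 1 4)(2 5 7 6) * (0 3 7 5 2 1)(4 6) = (1 6)(3 7 4)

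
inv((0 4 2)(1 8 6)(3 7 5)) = (0 2 4)(1 6 8)(3 5 7)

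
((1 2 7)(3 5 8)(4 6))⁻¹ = (1 7 2)(3 8 5)(4 6)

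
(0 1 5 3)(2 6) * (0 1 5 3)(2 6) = (0 5)(1 3)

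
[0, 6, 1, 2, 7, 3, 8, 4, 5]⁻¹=[0, 2, 3, 5, 7, 8, 1, 4, 6]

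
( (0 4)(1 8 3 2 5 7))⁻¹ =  (0 4)(1 7 5 2 3 8)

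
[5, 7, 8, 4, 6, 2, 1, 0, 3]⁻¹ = [7, 6, 5, 8, 3, 0, 4, 1, 2]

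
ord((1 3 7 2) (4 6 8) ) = 12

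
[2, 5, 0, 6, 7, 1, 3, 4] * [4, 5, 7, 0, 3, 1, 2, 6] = [7, 1, 4, 2, 6, 5, 0, 3]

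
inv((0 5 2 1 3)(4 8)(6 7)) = (0 3 1 2 5)(4 8)(6 7)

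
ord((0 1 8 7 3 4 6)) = 7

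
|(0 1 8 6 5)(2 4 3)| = 15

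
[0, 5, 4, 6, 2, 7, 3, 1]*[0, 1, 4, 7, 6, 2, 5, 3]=[0, 2, 6, 5, 4, 3, 7, 1]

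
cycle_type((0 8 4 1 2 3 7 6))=8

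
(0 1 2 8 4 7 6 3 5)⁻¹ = (0 5 3 6 7 4 8 2 1)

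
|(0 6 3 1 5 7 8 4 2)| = 9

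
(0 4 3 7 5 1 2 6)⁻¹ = (0 6 2 1 5 7 3 4)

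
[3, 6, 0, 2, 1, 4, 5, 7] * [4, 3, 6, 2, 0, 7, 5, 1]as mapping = [0→2, 1→5, 2→4, 3→6, 4→3, 5→0, 6→7, 7→1]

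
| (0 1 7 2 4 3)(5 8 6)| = 6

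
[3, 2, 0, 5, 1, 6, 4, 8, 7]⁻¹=[2, 4, 1, 0, 6, 3, 5, 8, 7]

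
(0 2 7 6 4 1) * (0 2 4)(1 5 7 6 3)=(0 4 5 7 3 1 2 6)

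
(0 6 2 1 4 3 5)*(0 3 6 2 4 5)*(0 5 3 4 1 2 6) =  (0 6 1 3 5 4)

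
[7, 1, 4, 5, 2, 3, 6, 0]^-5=[7, 1, 4, 5, 2, 3, 6, 0]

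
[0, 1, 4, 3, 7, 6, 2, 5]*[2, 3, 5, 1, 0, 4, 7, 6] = [2, 3, 0, 1, 6, 7, 5, 4]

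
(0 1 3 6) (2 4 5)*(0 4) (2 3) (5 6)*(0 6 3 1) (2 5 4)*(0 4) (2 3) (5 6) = (0 4 2 5 1 6 3) 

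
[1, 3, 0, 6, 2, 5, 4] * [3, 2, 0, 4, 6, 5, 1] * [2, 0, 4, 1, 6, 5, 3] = [4, 6, 1, 0, 2, 5, 3]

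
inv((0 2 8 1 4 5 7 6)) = (0 6 7 5 4 1 8 2)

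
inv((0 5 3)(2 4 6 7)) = (0 3 5)(2 7 6 4)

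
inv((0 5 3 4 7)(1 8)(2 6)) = (0 7 4 3 5)(1 8)(2 6)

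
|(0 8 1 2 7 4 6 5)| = 8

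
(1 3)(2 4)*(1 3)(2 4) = ()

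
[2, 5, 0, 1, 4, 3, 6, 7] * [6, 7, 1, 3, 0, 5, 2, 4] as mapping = [0→1, 1→5, 2→6, 3→7, 4→0, 5→3, 6→2, 7→4] 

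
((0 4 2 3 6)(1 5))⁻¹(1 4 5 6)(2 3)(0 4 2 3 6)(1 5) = (0 5 2 1)(3 6)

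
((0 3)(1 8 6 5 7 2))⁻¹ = (0 3)(1 2 7 5 6 8)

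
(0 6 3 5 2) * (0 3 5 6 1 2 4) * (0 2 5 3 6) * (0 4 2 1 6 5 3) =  (0 6)(1 3 4)(2 5)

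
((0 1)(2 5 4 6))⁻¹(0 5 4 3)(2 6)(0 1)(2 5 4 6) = (1 4 6 3)(2 5)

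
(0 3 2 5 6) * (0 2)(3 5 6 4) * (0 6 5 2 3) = (0 2 5 4)(3 6)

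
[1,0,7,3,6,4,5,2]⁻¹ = [1,0,7,3,5,6,4,2]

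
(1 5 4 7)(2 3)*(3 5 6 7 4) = (1 6 7)(2 5 3)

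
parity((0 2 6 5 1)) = even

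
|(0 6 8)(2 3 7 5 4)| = 15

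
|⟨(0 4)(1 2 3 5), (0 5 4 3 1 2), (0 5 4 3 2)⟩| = 720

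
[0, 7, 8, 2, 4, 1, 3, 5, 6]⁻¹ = [0, 5, 3, 6, 4, 7, 8, 1, 2]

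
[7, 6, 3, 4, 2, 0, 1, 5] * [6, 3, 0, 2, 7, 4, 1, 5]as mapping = [0→5, 1→1, 2→2, 3→7, 4→0, 5→6, 6→3, 7→4]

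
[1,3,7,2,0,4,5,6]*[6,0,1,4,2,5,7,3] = [0,4,3,1,6,2,5,7]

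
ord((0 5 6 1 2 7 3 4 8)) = 9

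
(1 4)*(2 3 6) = (1 4)(2 3 6)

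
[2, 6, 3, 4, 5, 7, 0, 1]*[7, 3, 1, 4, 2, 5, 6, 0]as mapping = [0→1, 1→6, 2→4, 3→2, 4→5, 5→0, 6→7, 7→3]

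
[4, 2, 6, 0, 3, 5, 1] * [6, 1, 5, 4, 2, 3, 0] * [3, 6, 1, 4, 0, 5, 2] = [1, 5, 3, 2, 0, 4, 6]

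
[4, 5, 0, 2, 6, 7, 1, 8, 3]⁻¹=[2, 6, 3, 8, 0, 1, 4, 5, 7]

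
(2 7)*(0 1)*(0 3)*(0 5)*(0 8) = (0 1 3 5 8) (2 7) 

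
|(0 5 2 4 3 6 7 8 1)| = 9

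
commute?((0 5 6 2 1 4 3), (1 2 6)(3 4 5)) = no:(0 5 6 2 1 4 3)*(1 2 6)(3 4 5) = (0 3)(1 5), (1 2 6)(3 4 5)*(0 5 6 2 1 4 3) = (0 5)(4 6)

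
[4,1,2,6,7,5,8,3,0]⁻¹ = [8,1,2,7,0,5,3,4,6]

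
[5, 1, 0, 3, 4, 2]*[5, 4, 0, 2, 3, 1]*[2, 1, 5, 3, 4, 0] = [1, 4, 0, 5, 3, 2]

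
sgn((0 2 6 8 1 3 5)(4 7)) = -1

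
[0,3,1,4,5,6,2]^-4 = [0,4,3,5,6,2,1]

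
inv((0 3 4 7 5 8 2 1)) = (0 1 2 8 5 7 4 3)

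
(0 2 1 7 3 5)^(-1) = (0 5 3 7 1 2)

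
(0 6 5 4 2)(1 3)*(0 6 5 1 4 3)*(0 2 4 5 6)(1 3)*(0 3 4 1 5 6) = (1 2 3 6 4)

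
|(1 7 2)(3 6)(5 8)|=6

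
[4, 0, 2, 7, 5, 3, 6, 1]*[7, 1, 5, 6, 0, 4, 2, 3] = [0, 7, 5, 3, 4, 6, 2, 1]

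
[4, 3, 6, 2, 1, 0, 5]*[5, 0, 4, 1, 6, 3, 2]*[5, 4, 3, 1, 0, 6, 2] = [2, 4, 3, 0, 5, 6, 1] 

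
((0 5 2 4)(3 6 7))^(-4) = (3 7 6)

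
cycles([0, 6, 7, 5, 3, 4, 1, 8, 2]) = (1 6)(2 7 8)(3 5 4)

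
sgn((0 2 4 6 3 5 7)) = 1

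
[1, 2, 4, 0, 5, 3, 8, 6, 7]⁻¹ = [3, 0, 1, 5, 2, 4, 7, 8, 6]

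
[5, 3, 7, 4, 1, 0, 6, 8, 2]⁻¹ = [5, 4, 8, 1, 3, 0, 6, 2, 7]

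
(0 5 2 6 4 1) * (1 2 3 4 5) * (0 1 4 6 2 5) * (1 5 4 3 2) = (0 3 6)(1 5 2)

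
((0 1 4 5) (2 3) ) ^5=(0 1 4 5) (2 3) 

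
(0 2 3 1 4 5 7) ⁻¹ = (0 7 5 4 1 3 2) 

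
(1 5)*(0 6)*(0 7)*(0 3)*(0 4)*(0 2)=(0 6 7 3 4 2)(1 5)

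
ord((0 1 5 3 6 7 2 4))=8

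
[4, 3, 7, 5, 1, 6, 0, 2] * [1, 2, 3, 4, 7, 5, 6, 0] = [7, 4, 0, 5, 2, 6, 1, 3]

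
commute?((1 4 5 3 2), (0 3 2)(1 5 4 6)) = no:(1 4 5 3 2) * (0 3 2)(1 5 4 6) = (0 3)(1 6)(2 5), (0 3 2)(1 5 4 6) * (1 4 5 3 2) = (0 2)(1 3)(4 6)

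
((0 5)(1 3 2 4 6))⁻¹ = (0 5)(1 6 4 2 3)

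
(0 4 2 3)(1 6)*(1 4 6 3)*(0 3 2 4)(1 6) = (0 1 2 6)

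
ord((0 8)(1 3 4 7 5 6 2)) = 14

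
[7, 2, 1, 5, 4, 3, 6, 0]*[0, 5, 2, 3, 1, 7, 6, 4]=[4, 2, 5, 7, 1, 3, 6, 0] 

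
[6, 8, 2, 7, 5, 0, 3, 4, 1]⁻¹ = [5, 8, 2, 6, 7, 4, 0, 3, 1]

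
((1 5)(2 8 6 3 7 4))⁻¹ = (1 5)(2 4 7 3 6 8)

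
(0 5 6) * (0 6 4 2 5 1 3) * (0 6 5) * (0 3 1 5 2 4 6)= (0 5 6 2 3)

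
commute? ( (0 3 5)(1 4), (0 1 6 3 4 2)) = no: (0 3 5)(1 4) * (0 1 6 3 4 2) = (0 4 6 3 5 1 2), (0 1 6 3 4 2) * (0 3 5)(1 4) = (0 4 2 3 1 6 5)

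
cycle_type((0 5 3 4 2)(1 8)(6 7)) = 2^2.5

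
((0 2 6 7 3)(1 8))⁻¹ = (0 3 7 6 2)(1 8)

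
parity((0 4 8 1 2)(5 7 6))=even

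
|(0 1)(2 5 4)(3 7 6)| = 6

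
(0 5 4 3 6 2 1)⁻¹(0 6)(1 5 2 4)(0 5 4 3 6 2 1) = (0 4 1 3)(2 5)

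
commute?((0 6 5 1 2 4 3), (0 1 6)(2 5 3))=no:(0 6 5 1 2 4 3)*(0 1 6)(2 5 3)=(1 5 6 3)(2 4), (0 1 6)(2 5 3)*(0 6 5 1 2 4 3)=(0 2 1 5)(3 4)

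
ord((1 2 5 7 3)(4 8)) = 10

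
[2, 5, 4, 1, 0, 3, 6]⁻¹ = [4, 3, 0, 5, 2, 1, 6]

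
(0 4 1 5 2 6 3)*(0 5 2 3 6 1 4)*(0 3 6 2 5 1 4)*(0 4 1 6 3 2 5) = (0 2 1)(3 6 5)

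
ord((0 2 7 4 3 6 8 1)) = 8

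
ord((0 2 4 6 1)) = 5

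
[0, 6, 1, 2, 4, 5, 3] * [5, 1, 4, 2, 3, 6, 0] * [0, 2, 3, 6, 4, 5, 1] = [5, 0, 2, 4, 6, 1, 3]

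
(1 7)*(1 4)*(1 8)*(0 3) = (0 3)(1 7 4 8)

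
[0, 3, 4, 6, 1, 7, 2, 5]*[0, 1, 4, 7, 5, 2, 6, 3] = [0, 7, 5, 6, 1, 3, 4, 2]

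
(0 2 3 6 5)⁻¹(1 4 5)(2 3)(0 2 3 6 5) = (0 1 4)(3 6)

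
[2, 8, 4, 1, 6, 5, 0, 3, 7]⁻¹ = [6, 3, 0, 7, 2, 5, 4, 8, 1]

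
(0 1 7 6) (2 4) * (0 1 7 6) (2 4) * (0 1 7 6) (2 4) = (0 6 7 1) (2 4) 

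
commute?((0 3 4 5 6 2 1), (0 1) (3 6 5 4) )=no:(0 3 4 5 6 2 1)*(0 1) (3 6 5 4)=(0 6 2), (0 1) (3 6 5 4)*(0 3 4 5 6 2 1)=(1 3 2) 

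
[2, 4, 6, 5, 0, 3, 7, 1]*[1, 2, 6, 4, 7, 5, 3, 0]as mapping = [0→6, 1→7, 2→3, 3→5, 4→1, 5→4, 6→0, 7→2]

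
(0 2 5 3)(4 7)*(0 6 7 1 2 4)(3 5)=(0 4 1 2 3 6 7)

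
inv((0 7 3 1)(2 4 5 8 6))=(0 1 3 7)(2 6 8 5 4)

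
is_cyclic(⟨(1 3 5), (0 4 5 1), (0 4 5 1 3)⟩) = no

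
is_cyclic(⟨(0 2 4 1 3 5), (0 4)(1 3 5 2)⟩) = no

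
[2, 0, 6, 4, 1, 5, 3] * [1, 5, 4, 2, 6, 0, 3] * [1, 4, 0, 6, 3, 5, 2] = [3, 4, 6, 2, 5, 1, 0]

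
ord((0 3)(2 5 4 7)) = 4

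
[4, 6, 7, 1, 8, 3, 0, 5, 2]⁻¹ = [6, 3, 8, 5, 0, 7, 1, 2, 4]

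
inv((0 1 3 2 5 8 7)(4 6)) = (0 7 8 5 2 3 1)(4 6)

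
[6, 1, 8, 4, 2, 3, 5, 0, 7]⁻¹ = [7, 1, 4, 5, 3, 6, 0, 8, 2]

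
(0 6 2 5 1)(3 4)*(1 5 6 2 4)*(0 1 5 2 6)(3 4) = (0 6 3 5 2)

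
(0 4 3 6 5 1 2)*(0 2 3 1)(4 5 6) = (0 5)(1 3 4)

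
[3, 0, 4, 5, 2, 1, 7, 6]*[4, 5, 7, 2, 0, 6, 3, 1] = [2, 4, 0, 6, 7, 5, 1, 3]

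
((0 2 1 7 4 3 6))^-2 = (0 3 7 2 6 4 1)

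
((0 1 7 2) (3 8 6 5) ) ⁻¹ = (0 2 7 1) (3 5 6 8) 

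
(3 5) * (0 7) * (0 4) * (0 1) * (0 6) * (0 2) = (0 7 4 1 6 2) (3 5) 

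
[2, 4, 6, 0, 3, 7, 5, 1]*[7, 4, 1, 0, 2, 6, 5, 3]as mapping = [0→1, 1→2, 2→5, 3→7, 4→0, 5→3, 6→6, 7→4]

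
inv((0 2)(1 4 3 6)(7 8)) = (0 2)(1 6 3 4)(7 8)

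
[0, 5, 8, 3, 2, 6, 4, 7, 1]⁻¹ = [0, 8, 4, 3, 6, 1, 5, 7, 2]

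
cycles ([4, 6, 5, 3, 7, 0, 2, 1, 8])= (0 4 7 1 6 2 5)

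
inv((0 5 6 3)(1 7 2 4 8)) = (0 3 6 5)(1 8 4 2 7)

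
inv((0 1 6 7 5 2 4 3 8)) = (0 8 3 4 2 5 7 6 1)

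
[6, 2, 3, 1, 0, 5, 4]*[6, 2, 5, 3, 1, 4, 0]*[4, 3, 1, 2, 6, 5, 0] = [4, 5, 2, 1, 0, 6, 3]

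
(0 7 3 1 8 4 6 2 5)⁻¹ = (0 5 2 6 4 8 1 3 7)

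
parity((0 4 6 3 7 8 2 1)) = odd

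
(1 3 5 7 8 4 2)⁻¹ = (1 2 4 8 7 5 3)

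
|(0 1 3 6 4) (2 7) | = 10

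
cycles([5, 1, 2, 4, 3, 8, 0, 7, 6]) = (0 5 8 6)(3 4)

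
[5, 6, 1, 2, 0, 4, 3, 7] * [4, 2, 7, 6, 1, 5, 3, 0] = [5, 3, 2, 7, 4, 1, 6, 0]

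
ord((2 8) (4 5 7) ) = 6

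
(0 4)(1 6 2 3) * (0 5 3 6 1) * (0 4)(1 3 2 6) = (1 3 4 5 2)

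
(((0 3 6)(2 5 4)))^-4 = (0 6 3)(2 4 5)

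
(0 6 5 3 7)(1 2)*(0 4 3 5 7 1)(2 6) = (0 2)(1 6 7 4 3)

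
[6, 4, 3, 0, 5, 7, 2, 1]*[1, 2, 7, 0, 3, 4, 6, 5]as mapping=[0→6, 1→3, 2→0, 3→1, 4→4, 5→5, 6→7, 7→2]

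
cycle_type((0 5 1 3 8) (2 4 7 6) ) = 4.5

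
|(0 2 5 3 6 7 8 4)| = 8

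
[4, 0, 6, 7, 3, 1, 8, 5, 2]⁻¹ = [1, 5, 8, 4, 0, 7, 2, 3, 6]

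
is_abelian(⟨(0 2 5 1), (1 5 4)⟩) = no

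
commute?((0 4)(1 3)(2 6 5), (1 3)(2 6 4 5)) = no:(0 4)(1 3)(2 6 5) * (1 3)(2 6 4 5) = (0 5 6 2 4), (1 3)(2 6 4 5) * (0 4)(1 3)(2 6 5) = (0 4 2 5 6)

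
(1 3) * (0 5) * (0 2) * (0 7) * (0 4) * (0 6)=(0 5 2 7 4 6)(1 3)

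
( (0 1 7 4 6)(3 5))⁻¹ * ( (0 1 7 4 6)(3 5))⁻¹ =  (0 4 1 6 7)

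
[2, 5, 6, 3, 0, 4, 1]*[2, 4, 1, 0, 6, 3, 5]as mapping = [0→1, 1→3, 2→5, 3→0, 4→2, 5→6, 6→4]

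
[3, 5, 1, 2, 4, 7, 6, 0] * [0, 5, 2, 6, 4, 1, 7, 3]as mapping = [0→6, 1→1, 2→5, 3→2, 4→4, 5→3, 6→7, 7→0]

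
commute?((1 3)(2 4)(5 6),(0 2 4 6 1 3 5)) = no:(1 3)(2 4)(5 6) * (0 2 4 6 1 3 5) = (0 2 6)(1 5),(0 2 4 6 1 3 5) * (1 3)(2 4)(5 6) = (0 4 5)(3 6)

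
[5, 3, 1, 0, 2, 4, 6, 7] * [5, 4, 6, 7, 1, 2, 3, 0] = [2, 7, 4, 5, 6, 1, 3, 0]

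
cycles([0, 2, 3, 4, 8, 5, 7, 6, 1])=(1 2 3 4 8)(6 7)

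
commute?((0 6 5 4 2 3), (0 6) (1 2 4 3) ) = no:(0 6 5 4 2 3) * (0 6) (1 2 4 3) = (1 2) (3 6 5), (0 6) (1 2 4 3) * (0 6 5 4 2 3) = (0 5 4) (1 3) 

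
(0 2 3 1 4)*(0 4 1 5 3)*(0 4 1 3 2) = (1 3 5 2 4)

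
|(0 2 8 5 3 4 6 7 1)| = 9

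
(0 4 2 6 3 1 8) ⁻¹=(0 8 1 3 6 2 4) 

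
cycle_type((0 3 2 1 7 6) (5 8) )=2.6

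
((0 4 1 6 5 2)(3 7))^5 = (0 2 5 6 1 4)(3 7)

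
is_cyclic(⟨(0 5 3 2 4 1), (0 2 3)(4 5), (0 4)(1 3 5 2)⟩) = no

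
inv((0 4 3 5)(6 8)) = (0 5 3 4)(6 8)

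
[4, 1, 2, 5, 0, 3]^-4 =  [0, 1, 2, 3, 4, 5]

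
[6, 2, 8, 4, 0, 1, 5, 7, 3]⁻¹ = [4, 5, 1, 8, 3, 6, 0, 7, 2]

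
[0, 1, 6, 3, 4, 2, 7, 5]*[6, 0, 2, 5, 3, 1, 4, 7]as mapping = [0→6, 1→0, 2→4, 3→5, 4→3, 5→2, 6→7, 7→1]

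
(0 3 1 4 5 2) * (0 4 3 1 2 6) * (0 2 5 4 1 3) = (0 3 5 6 2 1)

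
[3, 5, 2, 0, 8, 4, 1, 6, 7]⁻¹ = [3, 6, 2, 0, 5, 1, 7, 8, 4]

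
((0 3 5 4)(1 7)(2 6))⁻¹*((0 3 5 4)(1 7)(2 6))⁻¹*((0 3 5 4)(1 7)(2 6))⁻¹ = (0 3 5 4)(1 7)(2 6)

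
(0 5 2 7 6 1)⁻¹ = (0 1 6 7 2 5)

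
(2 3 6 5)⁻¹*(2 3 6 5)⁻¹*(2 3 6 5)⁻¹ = (2 3 6 5)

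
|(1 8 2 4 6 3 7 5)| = 8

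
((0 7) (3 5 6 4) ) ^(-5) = (0 7) (3 4 6 5) 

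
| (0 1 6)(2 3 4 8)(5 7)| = 12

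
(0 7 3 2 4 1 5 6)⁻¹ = (0 6 5 1 4 2 3 7)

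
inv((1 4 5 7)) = (1 7 5 4)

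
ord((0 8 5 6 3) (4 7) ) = 10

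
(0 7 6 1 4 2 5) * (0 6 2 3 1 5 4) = (0 7 2 4 3 1)(5 6)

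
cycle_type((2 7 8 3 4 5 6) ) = 7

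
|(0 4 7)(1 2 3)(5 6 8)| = 3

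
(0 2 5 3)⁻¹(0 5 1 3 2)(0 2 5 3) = (0 5 2 3 1)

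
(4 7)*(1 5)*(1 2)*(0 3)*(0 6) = (0 3 6)(1 5 2)(4 7)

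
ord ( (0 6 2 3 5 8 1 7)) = 8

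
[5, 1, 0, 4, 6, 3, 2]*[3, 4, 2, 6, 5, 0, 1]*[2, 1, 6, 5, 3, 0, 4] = [2, 3, 5, 0, 1, 4, 6]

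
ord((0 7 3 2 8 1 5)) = 7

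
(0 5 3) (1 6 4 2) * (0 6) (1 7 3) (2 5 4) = (0 4 5 1) (2 7 3 6) 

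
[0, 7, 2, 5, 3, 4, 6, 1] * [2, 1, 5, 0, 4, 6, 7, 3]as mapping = [0→2, 1→3, 2→5, 3→6, 4→0, 5→4, 6→7, 7→1]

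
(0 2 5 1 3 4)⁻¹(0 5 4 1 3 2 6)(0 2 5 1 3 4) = (0 3 4 5 6 2 1)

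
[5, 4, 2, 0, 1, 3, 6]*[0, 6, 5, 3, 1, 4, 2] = [4, 1, 5, 0, 6, 3, 2]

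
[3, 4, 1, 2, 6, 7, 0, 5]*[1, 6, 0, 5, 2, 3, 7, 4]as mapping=[0→5, 1→2, 2→6, 3→0, 4→7, 5→4, 6→1, 7→3]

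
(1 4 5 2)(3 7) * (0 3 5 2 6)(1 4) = (0 3 7 5 6)(2 4)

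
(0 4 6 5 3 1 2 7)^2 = (0 6 3 2)(1 7 4 5)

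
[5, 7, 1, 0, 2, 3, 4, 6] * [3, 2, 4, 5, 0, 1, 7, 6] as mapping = [0→1, 1→6, 2→2, 3→3, 4→4, 5→5, 6→0, 7→7] 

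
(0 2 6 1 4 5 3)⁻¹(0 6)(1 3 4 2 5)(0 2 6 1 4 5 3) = (0 5 6 3 4)(1 2)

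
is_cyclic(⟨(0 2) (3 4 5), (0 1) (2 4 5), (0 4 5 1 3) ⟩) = no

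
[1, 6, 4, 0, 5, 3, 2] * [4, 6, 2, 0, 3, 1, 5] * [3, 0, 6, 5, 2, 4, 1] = [1, 4, 5, 2, 0, 3, 6]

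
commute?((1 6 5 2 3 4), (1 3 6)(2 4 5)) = no:(1 6 5 2 3 4)*(1 3 6)(2 4 5) = (2 6)(3 5 4), (1 3 6)(2 4 5)*(1 6 5 2 3 4) = (1 4 2)(3 5)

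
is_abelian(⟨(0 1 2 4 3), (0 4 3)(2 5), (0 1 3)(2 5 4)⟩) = no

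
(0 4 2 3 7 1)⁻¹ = (0 1 7 3 2 4)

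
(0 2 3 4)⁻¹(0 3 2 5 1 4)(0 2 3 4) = (0 2 4 3 5 1)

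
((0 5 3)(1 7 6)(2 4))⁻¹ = (0 3 5)(1 6 7)(2 4)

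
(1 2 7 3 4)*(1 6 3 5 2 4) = (1 4 6 3)(2 7 5)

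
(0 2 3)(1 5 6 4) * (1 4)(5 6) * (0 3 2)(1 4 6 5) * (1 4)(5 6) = (1 6)(4 5)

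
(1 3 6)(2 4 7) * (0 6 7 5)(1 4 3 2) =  (0 6 4 5)(1 2 3 7)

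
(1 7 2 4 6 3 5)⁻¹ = (1 5 3 6 4 2 7)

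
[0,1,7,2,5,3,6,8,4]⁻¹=[0,1,3,5,8,4,6,2,7]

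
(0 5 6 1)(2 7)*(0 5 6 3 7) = (0 6 1 5 3 7 2)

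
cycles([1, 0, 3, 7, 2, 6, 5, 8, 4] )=(0 1)(2 3 7 8 4)(5 6)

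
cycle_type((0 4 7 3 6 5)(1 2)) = 2.6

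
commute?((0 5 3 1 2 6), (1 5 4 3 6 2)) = no:(0 5 3 1 2 6) * (1 5 4 3 6 2) = (0 4 3 5 6), (1 5 4 3 6 2) * (0 5 3 1 2 6) = (0 5 4 1 3)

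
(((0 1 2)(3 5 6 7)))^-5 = (0 1 2)(3 7 6 5)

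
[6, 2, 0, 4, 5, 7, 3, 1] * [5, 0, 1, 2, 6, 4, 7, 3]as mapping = [0→7, 1→1, 2→5, 3→6, 4→4, 5→3, 6→2, 7→0]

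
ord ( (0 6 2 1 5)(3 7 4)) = 15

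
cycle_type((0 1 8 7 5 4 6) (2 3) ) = 2.7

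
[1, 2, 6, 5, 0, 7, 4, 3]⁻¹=[4, 0, 1, 7, 6, 3, 2, 5]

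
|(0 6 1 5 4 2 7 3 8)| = 9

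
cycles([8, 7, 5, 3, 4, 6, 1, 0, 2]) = (0 8 2 5 6 1 7)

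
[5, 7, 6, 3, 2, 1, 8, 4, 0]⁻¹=[8, 5, 4, 3, 7, 0, 2, 1, 6]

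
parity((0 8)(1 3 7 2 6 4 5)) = odd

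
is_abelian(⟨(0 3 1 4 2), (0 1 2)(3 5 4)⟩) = no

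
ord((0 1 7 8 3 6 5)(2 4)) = 14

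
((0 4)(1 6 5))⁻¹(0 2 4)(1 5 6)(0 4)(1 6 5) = (0 4 2)(1 5 6)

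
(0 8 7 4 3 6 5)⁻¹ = (0 5 6 3 4 7 8)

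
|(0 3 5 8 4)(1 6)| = 10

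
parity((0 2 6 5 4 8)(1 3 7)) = odd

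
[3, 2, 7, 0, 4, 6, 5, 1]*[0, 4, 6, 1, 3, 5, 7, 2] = [1, 6, 2, 0, 3, 7, 5, 4]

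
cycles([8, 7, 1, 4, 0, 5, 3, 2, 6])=(0 8 6 3 4)(1 7 2)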